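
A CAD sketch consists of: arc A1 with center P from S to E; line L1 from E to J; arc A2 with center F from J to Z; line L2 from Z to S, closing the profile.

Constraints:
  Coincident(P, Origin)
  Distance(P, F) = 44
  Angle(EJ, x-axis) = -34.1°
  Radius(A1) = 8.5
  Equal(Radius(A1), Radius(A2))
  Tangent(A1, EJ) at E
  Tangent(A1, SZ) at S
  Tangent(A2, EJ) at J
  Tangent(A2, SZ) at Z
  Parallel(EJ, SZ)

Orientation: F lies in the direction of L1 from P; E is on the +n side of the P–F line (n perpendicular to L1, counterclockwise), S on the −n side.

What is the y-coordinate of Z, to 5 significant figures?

-31.707

Tangency of A1 to both parallel lines with radius 8.5 puts E and S at P ± 8.5·n: E = (4.7654, 7.0385), S = (-4.7654, -7.0385). Equal radii place J and Z the same way about F: J = F + 8.5·n = (41.200, -17.630), Z = F − 8.5·n = (31.669, -31.707). So Z.y = -31.707.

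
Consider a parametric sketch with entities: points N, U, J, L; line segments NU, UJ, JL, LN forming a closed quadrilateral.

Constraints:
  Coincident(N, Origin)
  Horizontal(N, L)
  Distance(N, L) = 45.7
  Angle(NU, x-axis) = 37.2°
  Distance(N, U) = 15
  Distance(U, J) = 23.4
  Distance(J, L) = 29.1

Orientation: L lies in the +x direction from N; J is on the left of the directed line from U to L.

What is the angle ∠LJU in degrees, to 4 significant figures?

82.71°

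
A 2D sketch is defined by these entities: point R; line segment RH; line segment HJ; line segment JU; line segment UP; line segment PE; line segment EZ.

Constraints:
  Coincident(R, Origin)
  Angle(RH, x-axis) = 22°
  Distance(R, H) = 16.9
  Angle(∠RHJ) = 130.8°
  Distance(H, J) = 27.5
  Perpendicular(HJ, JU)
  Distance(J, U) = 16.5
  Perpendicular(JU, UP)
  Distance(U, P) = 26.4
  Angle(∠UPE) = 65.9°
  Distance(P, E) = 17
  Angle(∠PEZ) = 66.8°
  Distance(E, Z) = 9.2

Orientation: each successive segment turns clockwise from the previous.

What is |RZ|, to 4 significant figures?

25.82

R is at the origin; RH runs at 22.0° with length 16.9, so H = (15.67, 6.331). ∠RHJ = 130.8° gives HJ at -27.20° from the x-axis; with |HJ| = 27.5, J = (40.13, -6.239). The perpendicularity gives JU at right angles to HJ, so JU runs at -117.2°; with |JU| = 16.5, U = (32.59, -20.91). JU is perpendicular to UP, so UP runs at 152.8°; with |UP| = 26.4, P = (9.106, -8.847). ∠UPE = 65.9° gives PE at 38.70° from the x-axis; with |PE| = 17.0, E = (22.37, 1.782). ∠PEZ = 66.8° gives EZ at -74.50° from the x-axis; with |EZ| = 9.2, Z = (24.83, -7.084). Then |RZ| = |Z − R| = 25.82.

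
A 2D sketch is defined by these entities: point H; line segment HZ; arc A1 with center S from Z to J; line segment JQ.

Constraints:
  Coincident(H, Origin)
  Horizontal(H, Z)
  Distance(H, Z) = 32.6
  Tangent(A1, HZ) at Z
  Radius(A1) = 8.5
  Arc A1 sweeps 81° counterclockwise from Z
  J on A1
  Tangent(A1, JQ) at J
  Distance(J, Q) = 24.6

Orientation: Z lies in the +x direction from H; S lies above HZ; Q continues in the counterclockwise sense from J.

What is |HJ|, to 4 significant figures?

41.62

H is at the origin; H and Z share the same y with |HZ| = 32.6 and Z on the +x side, so Z = (32.60, 0.000). The tangent condition forces SZ to be normal to HZ, so S = Z + (0, 8.5) = (32.60, 8.500). On A1, Z sits at bearing -90° from S; an 81° counterclockwise sweep puts J at bearing -9°, so J = S + 8.5·(cos -9°, sin -9°) = (41.00, 7.170). Then |HJ| = |J − H| = 41.62.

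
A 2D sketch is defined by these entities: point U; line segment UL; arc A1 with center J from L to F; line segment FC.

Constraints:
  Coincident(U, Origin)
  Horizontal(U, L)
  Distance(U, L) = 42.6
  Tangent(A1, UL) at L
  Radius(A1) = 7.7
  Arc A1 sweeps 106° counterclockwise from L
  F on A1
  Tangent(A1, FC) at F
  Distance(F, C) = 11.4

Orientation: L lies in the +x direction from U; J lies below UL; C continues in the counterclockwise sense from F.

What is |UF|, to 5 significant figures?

36.543

A1 meets UL tangentially, so JL is at right angles to UL, so J = L + (0, -7.7) = (42.600, -7.7000). On A1, L sits at bearing 90° from J; a 106° counterclockwise sweep puts F at bearing 196°, so F = J + 7.7·(cos 196°, sin 196°) = (35.198, -9.8224). Then |UF| = |F − U| = 36.543.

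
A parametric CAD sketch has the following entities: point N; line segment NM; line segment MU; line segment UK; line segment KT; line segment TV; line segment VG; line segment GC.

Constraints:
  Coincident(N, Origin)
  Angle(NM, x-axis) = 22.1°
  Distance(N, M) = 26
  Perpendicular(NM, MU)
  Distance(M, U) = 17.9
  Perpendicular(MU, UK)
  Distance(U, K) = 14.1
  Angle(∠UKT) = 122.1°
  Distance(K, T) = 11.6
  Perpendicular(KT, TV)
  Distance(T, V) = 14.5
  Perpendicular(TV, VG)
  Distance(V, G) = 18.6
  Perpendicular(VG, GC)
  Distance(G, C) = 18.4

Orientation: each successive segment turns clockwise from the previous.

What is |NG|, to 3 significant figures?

32.2

KT is perpendicular to TV, so TV runs at 54.2°; with |TV| = 14.5, V = (16.8, 6.44). TV ⟂ VG, so VG runs at -35.8°; with |VG| = 18.6, G = (31.9, -4.44). Then |NG| = |G − N| = 32.2.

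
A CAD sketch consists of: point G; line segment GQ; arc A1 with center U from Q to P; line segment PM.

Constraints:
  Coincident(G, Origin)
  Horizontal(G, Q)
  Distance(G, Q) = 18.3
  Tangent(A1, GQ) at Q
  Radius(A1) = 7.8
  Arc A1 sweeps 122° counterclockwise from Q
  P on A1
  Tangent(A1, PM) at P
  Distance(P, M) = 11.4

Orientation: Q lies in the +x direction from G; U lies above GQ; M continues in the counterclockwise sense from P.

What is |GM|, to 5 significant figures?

28.685

G is at the origin; G and Q share the same y with |GQ| = 18.3 and Q on the +x side, so Q = (18.300, 0.0000). Tangency of A1 to GQ means the radius UQ is perpendicular to GQ, so U = Q + (0, 7.8) = (18.300, 7.8000). On A1, Q sits at bearing -90° from U; a 122° counterclockwise sweep puts P at bearing 32°, so P = U + 7.8·(cos 32°, sin 32°) = (24.915, 11.933). The tangent condition forces UP to be normal to PM, so PM runs along (−sin 32°, cos 32°); with |PM| = 11.4, M = (18.874, 21.601). Then |GM| = |M − G| = 28.685.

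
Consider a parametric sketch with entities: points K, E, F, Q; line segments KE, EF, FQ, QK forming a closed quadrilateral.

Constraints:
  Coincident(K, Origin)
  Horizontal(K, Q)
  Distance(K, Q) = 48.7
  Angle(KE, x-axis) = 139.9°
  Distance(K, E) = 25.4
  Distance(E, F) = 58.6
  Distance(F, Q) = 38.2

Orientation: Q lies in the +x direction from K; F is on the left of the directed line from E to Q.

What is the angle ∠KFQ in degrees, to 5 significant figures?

64.614°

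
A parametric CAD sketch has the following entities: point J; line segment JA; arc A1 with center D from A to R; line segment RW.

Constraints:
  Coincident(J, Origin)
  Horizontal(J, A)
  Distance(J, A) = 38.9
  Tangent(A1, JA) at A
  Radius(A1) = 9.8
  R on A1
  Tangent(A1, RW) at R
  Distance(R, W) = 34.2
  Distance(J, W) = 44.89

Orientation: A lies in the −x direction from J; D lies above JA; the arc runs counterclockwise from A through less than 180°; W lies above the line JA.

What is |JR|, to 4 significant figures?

30.32

Checks: |DA| = 9.800 ✓; |DR| = 9.800 ✓; ∠(DR, RW) = 90.00° ✓; |RW| = 34.20 ✓; |JW| = 44.89 ✓.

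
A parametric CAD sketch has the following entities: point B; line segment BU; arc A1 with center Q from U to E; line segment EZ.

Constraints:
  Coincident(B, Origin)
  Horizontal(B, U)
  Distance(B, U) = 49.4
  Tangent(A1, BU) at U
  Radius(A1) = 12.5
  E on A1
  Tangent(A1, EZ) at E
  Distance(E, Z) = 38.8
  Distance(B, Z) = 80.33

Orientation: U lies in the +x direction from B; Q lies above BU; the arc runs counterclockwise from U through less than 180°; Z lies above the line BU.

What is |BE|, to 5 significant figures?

63.157

Checks: |QE| = 12.50 ✓; ∠(QE, EZ) = 90.00° ✓; |EZ| = 38.80 ✓; |BZ| = 80.33 ✓.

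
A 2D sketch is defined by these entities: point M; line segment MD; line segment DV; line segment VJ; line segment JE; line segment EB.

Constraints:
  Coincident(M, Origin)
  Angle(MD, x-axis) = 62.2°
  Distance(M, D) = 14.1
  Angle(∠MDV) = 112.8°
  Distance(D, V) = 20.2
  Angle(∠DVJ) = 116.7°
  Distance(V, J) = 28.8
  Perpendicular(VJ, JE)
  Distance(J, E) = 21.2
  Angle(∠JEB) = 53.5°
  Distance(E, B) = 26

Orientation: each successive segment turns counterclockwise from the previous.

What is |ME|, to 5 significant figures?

29.699

M is at the origin; MD runs at 62.2° with length 14.1, so D = (6.5761, 12.473). ∠MDV = 112.8° gives DV at 129.40° from the x-axis; with |DV| = 20.2, V = (-6.2455, 28.082). ∠DVJ = 116.7° gives VJ at -167.30° from the x-axis; with |VJ| = 28.8, J = (-34.341, 21.750). VJ is perpendicular to JE, so JE runs at -77.300°; with |JE| = 21.2, E = (-29.680, 1.0689). Then |ME| = |E − M| = 29.699.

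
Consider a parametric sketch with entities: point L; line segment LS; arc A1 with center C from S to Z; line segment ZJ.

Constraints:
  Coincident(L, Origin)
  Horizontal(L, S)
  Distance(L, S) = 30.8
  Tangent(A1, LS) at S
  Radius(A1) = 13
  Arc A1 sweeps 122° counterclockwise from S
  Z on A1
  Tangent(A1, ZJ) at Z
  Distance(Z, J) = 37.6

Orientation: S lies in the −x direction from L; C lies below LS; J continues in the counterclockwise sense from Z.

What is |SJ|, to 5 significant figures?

52.535

L is at the origin; L and S share the same y with |LS| = 30.8 and S on the −x side, so S = (-30.800, 0.0000). The tangent condition forces CS to be normal to LS, so C = S + (0, -13) = (-30.800, -13.000). On A1, S sits at bearing 90° from C; a 122° counterclockwise sweep puts Z at bearing 212°, so Z = C + 13.0·(cos 212°, sin 212°) = (-41.825, -19.889). Tangency of A1 to ZJ means the radius CZ is perpendicular to ZJ, so ZJ runs along (−sin 212°, cos 212°); with |ZJ| = 37.6, J = (-21.900, -51.776). Then |SJ| = |J − S| = 52.535.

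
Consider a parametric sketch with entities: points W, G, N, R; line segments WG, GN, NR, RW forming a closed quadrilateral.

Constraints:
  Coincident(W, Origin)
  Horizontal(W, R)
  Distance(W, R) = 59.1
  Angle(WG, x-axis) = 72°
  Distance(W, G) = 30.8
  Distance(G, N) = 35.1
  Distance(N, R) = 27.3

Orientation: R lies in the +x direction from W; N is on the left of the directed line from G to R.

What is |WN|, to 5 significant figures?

49.533

W is at the origin; W and R share the same y with |WR| = 59.1 and R in +x, so R = (59.1, 0). WG runs at 72.0° with |WG| = 30.8, so G = (9.5177, 29.293). N is determined by |GN| = 35.1 and |NR| = 27.3 together: it lies at the intersection of circle(G, 35.1) and circle(R, 27.3). With |GR| = 57.589, the foot of the radical line on GR is 33.020 from G and the perpendicular offset is √(35.1² − 33.020²) = 11.903. Taking the left-of-GR solution: N = (44.002, 22.745).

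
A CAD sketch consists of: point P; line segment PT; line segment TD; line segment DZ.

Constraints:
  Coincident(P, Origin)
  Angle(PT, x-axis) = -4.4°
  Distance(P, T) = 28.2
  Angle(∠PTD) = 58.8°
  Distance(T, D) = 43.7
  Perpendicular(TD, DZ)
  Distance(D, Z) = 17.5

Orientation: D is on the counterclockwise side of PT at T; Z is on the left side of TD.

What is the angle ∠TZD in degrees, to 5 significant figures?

68.176°

P is at the origin; PT runs at -4.4° with length 28.2, so T = 28.2·(cos -4.4°, sin -4.4°) = (28.117, -2.1635). ∠PTD = 58.8°, so TD runs at -4.4° + (180° − 58.8°) = 116.80° from the x-axis; with |TD| = 43.7, D = T + 43.7·(cos 116.80°, sin 116.80°) = (8.4135, 36.843). The perpendicularity gives DZ at right angles to TD; with |DZ| = 17.5 on the left of TD, Z = D + 17.5·(-0.89259, -0.45088) = (-7.2067, 28.952). Then cos ∠TZD = ZT·ZD / (|ZT||ZD|), giving 68.176°.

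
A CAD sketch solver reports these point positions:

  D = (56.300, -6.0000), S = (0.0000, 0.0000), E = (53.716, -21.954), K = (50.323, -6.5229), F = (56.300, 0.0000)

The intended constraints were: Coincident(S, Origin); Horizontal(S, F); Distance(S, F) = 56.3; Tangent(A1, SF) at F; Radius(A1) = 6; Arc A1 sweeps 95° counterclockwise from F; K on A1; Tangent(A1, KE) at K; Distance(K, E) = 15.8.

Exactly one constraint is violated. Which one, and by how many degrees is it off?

Tangent(A1, KE) at K — off by 7.40°.

S = (0.00, 0.00) ✓; S.y = 0.00, F.y = 0.00 ✓; |SF| = 56.30 ✓; ∠(DF, FS) = 90.00° ✓; |DF| = 6.000 ✓; bearing(D→K) − bearing(D→F) = 95.00° ✓; |DK| = 6.000 ✓; ∠(DK, KE) = 82.60° ✗; |KE| = 15.80 ✓.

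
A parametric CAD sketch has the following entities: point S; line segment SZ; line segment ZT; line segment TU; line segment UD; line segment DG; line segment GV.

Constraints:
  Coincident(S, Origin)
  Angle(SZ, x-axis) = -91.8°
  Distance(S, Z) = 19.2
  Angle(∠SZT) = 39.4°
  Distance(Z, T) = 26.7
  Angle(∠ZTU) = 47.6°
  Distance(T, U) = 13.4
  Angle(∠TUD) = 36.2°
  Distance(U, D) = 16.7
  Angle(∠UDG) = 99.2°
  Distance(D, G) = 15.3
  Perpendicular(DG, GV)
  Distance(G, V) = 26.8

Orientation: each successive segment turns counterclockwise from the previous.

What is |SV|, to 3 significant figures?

22.5

S is at the origin; SZ runs at -91.8° with length 19.2, so Z = (-0.603, -19.2). ∠SZT = 39.4° gives ZT at 48.8° from the x-axis; with |ZT| = 26.7, T = (17.0, 0.899). ∠ZTU = 47.6° gives TU at -179° from the x-axis; with |TU| = 13.4, U = (3.59, 0.618). ∠TUD = 36.2° gives UD at -35.0° from the x-axis; with |UD| = 16.7, D = (17.3, -8.96). ∠UDG = 99.2° gives DG at 45.8° from the x-axis; with |DG| = 15.3, G = (27.9, 2.01). The perpendicularity gives GV at right angles to DG, so GV runs at 136°; with |GV| = 26.8, V = (8.72, 20.7). Then |SV| = |V − S| = 22.5.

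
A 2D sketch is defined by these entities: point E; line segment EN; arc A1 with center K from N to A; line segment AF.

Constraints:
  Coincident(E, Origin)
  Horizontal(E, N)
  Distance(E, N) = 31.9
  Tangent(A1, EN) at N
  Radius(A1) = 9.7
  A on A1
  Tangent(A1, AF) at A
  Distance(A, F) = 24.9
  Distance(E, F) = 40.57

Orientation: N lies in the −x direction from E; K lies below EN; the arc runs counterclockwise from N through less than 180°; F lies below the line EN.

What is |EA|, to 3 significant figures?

42.2

E is at the origin; E and N share the same y with |EN| = 31.9 and N on the −x side, so N = (-31.9, 0.00). The tangent condition forces KN to be normal to EN, so K = N + (0, -9.7) = (-31.9, -9.70). Since KA ⟂ AF (tangency), |KF| = √(9.7² + 24.9²) = 26.7 regardless of where A sits on A1. So F lies on both circle(E, 40.57) and circle(K, 26.7); the below-EN intersection is F = (-21.6, -34.4). A is the foot of the tangent from F: A = (-38.9, -16.4).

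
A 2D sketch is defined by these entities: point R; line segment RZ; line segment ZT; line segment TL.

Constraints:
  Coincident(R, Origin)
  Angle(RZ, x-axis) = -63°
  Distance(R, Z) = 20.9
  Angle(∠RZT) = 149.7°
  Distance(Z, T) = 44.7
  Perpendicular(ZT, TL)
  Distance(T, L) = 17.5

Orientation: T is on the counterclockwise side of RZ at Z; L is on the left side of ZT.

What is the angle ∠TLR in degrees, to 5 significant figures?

83.675°

R is at the origin; RZ runs at -63.0° with length 20.9, so Z = 20.9·(cos -63.0°, sin -63.0°) = (9.4884, -18.622). ∠RZT = 149.7°, so ZT runs at -63.0° + (180° − 149.7°) = -32.700° from the x-axis; with |ZT| = 44.7, T = Z + 44.7·(cos -32.700°, sin -32.700°) = (47.104, -42.771). ZT ⟂ TL; with |TL| = 17.5 on the left of ZT, L = T + 17.5·(0.54024, 0.84151) = (56.558, -28.044). Then cos ∠TLR = LT·LR / (|LT||LR|), giving 83.675°.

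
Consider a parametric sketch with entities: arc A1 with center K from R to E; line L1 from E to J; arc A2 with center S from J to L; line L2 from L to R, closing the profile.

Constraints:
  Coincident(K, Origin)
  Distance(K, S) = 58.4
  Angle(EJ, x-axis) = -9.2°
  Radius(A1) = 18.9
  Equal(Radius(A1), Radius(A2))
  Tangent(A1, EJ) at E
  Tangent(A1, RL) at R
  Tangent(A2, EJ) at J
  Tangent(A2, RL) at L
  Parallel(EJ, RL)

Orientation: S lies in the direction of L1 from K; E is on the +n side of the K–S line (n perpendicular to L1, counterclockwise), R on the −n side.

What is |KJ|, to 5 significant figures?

61.382

Tangency of A1 to both parallel lines with radius 18.9 puts E and R at K ± 18.9·n: E = (3.0218, 18.657), R = (-3.0218, -18.657). Equal radii place J and L the same way about S: J = S + 18.9·n = (60.671, 9.3198), L = S − 18.9·n = (54.627, -27.994). Then |KJ| = |J − K| = 61.382.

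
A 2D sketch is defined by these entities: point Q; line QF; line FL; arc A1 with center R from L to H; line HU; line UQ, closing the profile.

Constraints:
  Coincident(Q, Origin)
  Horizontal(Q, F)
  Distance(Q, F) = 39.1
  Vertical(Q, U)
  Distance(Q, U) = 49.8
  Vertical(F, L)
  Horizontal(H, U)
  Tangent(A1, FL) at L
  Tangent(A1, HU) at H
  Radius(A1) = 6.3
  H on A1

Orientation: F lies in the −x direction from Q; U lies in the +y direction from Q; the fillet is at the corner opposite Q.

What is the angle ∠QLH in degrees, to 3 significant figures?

93.0°

Q is at the origin; Q and F share the same y with |QF| = 39.1 and F on the −x side, so F = (-39.1, 0.00). QU is vertical with |QU| = 49.8 and U on the +y side, so U = (0.00, 49.8). The virtual corner opposite Q is at (-39.1, 49.8). The tangent condition forces RL to be normal to FL and A1 meets HU tangentially, so RH is at right angles to HU, with radius 6.3, so the center R sits 6.3 in from both sides at R = (-32.8, 43.5). That places the tangent points at L = (-39.1, 43.5) on FL and H = (-32.8, 49.8) on HU. Then cos ∠QLH = LQ·LH / (|LQ||LH|), giving 93.0°.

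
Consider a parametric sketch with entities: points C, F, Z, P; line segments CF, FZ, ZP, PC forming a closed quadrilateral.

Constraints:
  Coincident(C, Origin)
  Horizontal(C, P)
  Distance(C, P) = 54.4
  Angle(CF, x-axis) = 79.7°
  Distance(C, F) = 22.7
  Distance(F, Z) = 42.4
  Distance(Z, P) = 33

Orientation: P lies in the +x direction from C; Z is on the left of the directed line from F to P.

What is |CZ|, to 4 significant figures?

55.40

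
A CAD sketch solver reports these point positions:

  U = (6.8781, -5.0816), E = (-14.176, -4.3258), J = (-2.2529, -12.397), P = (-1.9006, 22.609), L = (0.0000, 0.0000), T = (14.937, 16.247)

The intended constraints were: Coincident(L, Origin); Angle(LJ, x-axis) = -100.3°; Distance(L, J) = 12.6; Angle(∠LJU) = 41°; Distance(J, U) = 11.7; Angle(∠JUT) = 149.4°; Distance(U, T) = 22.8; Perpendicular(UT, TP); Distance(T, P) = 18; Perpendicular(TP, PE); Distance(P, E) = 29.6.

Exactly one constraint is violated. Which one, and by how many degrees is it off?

Perpendicular(TP, PE) — off by 3.80°.

L = (0.00, 0.00) ✓; LJ at -100.3° ✓; |LJ| = 12.60 ✓; ∠LJU = 41.00° ✓; |JU| = 11.70 ✓; ∠JUT = 149.4° ✓; |UT| = 22.80 ✓; ∠(UT, TP) = 90.00° ✓; |TP| = 18.00 ✓; ∠(TP, PE) = 86.20° ✗; |PE| = 29.60 ✓.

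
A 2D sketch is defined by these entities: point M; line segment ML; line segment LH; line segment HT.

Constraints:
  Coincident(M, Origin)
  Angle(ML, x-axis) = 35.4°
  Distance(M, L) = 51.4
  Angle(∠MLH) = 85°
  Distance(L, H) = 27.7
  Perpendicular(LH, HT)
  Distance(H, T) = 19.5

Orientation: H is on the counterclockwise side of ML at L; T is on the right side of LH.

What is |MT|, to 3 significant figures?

74.4

∠MLH = 85.0°, so LH runs at 35.4° + (180° − 85.0°) = 130° from the x-axis; with |LH| = 27.7, H = L + 27.7·(cos 130°, sin 130°) = (23.9, 50.9). LH ⟂ HT; with |HT| = 19.5 on the right of LH, T = H + 19.5·(0.762, 0.648) = (38.8, 63.5). Then |MT| = |T − M| = 74.4.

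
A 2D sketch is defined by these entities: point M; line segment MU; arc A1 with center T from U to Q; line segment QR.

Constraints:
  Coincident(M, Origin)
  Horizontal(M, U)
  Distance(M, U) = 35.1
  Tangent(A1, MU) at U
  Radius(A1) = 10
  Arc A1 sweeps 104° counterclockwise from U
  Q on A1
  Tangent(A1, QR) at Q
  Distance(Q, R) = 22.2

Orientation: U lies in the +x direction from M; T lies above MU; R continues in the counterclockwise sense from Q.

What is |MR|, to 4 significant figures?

52.04

M is at the origin; MU is horizontal with |MU| = 35.1 and U on the +x side, so U = (35.10, 0.000). Since A1 is tangent to MU there, TU ⟂ MU, so T = U + (0, 10) = (35.10, 10.00). On A1, U sits at bearing -90° from T; a 104° counterclockwise sweep puts Q at bearing 14°, so Q = T + 10.0·(cos 14°, sin 14°) = (44.80, 12.42). Since A1 is tangent to QR there, TQ ⟂ QR, so QR runs along (−sin 14°, cos 14°); with |QR| = 22.2, R = (39.43, 33.96). Then |MR| = |R − M| = 52.04.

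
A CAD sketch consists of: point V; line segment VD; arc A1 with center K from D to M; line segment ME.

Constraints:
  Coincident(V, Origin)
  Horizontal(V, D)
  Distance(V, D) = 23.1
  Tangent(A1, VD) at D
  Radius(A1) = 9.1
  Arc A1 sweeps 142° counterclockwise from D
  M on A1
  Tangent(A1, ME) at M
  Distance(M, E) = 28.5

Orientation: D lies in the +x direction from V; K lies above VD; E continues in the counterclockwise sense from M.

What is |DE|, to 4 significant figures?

37.79

On A1, D sits at bearing -90° from K; a 142° counterclockwise sweep puts M at bearing 52°, so M = K + 9.1·(cos 52°, sin 52°) = (28.70, 16.27). Tangency of A1 to ME means the radius KM is perpendicular to ME, so ME runs along (−sin 52°, cos 52°); with |ME| = 28.5, E = (6.244, 33.82). Then |DE| = |E − D| = 37.79.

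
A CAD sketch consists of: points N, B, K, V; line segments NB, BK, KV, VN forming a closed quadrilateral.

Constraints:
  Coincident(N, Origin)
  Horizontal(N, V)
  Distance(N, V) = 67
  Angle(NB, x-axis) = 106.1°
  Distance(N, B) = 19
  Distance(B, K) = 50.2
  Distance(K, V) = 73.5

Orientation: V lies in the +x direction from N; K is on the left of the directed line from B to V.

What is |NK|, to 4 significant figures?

63.84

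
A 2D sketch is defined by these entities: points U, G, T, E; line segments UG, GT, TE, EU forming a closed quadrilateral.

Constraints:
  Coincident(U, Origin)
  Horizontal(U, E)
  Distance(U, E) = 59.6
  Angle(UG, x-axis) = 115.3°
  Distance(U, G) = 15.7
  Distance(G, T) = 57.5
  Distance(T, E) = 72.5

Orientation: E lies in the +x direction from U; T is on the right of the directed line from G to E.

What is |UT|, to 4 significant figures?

42.79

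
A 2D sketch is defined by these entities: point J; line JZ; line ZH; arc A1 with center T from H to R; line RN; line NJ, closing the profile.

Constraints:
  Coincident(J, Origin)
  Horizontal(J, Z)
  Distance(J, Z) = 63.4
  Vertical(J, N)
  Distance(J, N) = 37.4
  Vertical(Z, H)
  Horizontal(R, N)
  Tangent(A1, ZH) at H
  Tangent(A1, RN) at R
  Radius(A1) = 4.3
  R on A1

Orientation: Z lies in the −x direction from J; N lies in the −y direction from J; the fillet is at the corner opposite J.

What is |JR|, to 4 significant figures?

69.94

The virtual corner opposite J is at (-63.40, -37.40). Tangency of A1 to ZH means the radius TH is perpendicular to ZH and tangency of A1 to RN means the radius TR is perpendicular to RN, with radius 4.3, so the center T sits 4.3 in from both sides at T = (-59.10, -33.10). That places the tangent points at H = (-63.40, -33.10) on ZH and R = (-59.10, -37.40) on RN. Then |JR| = |R − J| = 69.94.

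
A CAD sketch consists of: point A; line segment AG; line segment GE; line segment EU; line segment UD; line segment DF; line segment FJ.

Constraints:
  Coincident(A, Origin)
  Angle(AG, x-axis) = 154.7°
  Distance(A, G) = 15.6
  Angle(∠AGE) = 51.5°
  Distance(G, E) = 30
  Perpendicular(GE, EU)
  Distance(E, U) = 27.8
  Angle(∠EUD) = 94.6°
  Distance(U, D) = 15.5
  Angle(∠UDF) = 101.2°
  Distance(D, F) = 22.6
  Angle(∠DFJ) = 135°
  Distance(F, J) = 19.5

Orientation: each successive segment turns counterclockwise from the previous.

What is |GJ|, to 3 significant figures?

20.4

∠UDF = 101.2° gives DF at 177° from the x-axis; with |DF| = 22.6, F = (-5.08, 0.158). ∠DFJ = 135.0° gives FJ at -138° from the x-axis; with |FJ| = 19.5, J = (-19.5, -13.0). Then |GJ| = |J − G| = 20.4.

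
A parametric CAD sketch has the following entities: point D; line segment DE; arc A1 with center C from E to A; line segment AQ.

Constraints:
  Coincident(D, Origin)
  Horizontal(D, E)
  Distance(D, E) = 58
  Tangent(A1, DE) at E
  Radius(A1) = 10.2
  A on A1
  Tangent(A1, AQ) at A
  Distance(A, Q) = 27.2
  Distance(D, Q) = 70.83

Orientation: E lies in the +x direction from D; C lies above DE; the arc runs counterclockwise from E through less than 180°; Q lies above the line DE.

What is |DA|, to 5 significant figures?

68.991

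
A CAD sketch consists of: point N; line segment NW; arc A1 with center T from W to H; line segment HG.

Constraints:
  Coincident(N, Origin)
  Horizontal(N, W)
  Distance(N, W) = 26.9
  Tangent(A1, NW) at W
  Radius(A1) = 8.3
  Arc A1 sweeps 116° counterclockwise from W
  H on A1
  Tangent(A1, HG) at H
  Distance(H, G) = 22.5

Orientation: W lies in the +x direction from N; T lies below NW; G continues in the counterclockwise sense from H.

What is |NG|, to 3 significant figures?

43.5

N is at the origin; N and W share the same y with |NW| = 26.9 and W on the +x side, so W = (26.9, 0.00). A1 meets NW tangentially, so TW is at right angles to NW, so T = W + (0, -8.3) = (26.9, -8.30). On A1, W sits at bearing 90° from T; a 116° counterclockwise sweep puts H at bearing 206°, so H = T + 8.3·(cos 206°, sin 206°) = (19.4, -11.9). The tangent condition forces TH to be normal to HG, so HG runs along (−sin 206°, cos 206°); with |HG| = 22.5, G = (29.3, -32.2). Then |NG| = |G − N| = 43.5.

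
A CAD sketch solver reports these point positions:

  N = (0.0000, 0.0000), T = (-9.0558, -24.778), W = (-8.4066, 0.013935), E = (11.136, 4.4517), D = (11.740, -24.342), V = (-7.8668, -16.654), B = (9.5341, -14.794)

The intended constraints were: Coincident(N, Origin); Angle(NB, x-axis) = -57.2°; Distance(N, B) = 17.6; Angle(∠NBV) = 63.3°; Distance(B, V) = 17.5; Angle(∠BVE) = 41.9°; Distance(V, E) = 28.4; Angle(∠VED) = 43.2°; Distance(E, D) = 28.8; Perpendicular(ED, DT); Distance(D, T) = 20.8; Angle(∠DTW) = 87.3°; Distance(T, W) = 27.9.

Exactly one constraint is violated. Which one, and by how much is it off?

Distance(T, W) = 27.9 — off by 3.10.

N = (0.00, 0.00) ✓; NB at -57.20° ✓; |NB| = 17.60 ✓; ∠NBV = 63.30° ✓; |BV| = 17.50 ✓; ∠BVE = 41.90° ✓; |VE| = 28.40 ✓; ∠VED = 43.20° ✓; |ED| = 28.80 ✓; ∠(ED, DT) = 90.00° ✓; |DT| = 20.80 ✓; ∠DTW = 87.30° ✓; |TW| = 24.80 ✗.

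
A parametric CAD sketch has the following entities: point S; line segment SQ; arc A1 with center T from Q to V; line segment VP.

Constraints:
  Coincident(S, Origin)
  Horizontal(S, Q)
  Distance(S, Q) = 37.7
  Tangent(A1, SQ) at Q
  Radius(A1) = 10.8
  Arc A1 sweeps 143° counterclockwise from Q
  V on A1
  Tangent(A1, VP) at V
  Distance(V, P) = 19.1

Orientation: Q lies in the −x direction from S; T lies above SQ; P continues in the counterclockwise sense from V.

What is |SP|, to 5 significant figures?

55.804

S is at the origin; SQ is horizontal with |SQ| = 37.7 and Q on the −x side, so Q = (-37.700, 0.0000). A1 meets SQ tangentially, so TQ is at right angles to SQ, so T = Q + (0, 10.8) = (-37.700, 10.800). On A1, Q sits at bearing -90° from T; a 143° counterclockwise sweep puts V at bearing 53°, so V = T + 10.8·(cos 53°, sin 53°) = (-31.200, 19.425). Since A1 is tangent to VP there, TV ⟂ VP, so VP runs along (−sin 53°, cos 53°); with |VP| = 19.1, P = (-46.454, 30.920). Then |SP| = |P − S| = 55.804.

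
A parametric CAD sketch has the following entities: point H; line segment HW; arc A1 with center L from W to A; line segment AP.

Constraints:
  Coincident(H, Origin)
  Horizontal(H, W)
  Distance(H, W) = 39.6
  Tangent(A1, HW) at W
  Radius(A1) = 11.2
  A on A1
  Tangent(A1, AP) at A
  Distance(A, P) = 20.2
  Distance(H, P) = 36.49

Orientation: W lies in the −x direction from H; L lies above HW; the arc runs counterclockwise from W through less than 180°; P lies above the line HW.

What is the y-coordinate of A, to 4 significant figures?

8.322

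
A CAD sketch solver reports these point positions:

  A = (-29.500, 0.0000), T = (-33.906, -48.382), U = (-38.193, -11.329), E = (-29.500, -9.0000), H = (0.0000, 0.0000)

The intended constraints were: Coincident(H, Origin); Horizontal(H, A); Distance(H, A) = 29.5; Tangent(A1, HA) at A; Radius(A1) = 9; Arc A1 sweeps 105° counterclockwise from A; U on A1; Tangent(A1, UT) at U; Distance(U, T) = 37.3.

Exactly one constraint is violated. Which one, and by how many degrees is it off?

Tangent(A1, UT) at U — off by 8.40°.

H = (0.00, 0.00) ✓; H.y = 0.00, A.y = 0.00 ✓; |HA| = 29.50 ✓; ∠(EA, AH) = 90.00° ✓; |EA| = 9.000 ✓; bearing(E→U) − bearing(E→A) = 105.0° ✓; |EU| = 9.000 ✓; ∠(EU, UT) = 98.40° ✗; |UT| = 37.30 ✓.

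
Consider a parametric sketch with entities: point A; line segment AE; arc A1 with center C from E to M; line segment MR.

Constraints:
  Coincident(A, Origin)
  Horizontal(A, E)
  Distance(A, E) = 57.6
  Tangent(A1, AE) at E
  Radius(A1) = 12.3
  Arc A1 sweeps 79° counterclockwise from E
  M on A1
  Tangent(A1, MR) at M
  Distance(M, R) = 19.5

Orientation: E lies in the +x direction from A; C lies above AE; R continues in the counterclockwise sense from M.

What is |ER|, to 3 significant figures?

33.1

A is at the origin; A and E share the same y with |AE| = 57.6 and E on the +x side, so E = (57.6, 0.00). A1 meets AE tangentially, so CE is at right angles to AE, so C = E + (0, 12.3) = (57.6, 12.3). On A1, E sits at bearing -90° from C; a 79° counterclockwise sweep puts M at bearing -11°, so M = C + 12.3·(cos -11°, sin -11°) = (69.7, 9.95). The tangent condition forces CM to be normal to MR, so MR runs along (−sin -11°, cos -11°); with |MR| = 19.5, R = (73.4, 29.1). Then |ER| = |R − E| = 33.1.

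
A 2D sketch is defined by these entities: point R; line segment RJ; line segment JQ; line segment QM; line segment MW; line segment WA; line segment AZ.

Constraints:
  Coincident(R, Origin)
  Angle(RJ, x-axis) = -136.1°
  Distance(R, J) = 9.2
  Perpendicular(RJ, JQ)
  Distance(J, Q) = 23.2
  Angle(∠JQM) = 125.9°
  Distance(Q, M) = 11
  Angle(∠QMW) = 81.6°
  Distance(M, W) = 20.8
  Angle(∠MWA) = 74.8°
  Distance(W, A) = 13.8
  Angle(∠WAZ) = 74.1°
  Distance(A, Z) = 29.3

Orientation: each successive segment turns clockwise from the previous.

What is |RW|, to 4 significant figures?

14.57

∠JQM = 125.9° gives QM at 79.80° from the x-axis; with |QM| = 11.0, M = (-20.77, 21.16). ∠QMW = 81.6° gives MW at -18.60° from the x-axis; with |MW| = 20.8, W = (-1.054, 14.53). Then |RW| = |W − R| = 14.57.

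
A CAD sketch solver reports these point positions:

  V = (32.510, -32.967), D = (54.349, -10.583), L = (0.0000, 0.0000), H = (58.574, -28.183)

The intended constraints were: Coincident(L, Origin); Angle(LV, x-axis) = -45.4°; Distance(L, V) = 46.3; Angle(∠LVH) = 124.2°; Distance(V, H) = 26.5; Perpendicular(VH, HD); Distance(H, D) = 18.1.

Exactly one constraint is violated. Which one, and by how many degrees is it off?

Perpendicular(VH, HD) — off by 3.10°.

L = (0.00, 0.00) ✓; LV at -45.40° ✓; |LV| = 46.30 ✓; ∠LVH = 124.2° ✓; |VH| = 26.50 ✓; ∠(VH, HD) = 93.10° ✗; |HD| = 18.10 ✓.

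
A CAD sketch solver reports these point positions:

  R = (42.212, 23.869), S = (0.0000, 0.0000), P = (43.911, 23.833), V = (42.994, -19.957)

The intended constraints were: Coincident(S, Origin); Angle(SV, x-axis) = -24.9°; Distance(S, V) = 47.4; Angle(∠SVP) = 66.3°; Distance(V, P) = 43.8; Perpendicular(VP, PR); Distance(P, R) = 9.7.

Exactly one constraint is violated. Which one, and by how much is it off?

Distance(P, R) = 9.7 — off by 8.00.

S = (0.00, 0.00) ✓; SV at -24.90° ✓; |SV| = 47.40 ✓; ∠SVP = 66.30° ✓; |VP| = 43.80 ✓; ∠(VP, PR) = 89.99° ✓; |PR| = 1.699 ✗.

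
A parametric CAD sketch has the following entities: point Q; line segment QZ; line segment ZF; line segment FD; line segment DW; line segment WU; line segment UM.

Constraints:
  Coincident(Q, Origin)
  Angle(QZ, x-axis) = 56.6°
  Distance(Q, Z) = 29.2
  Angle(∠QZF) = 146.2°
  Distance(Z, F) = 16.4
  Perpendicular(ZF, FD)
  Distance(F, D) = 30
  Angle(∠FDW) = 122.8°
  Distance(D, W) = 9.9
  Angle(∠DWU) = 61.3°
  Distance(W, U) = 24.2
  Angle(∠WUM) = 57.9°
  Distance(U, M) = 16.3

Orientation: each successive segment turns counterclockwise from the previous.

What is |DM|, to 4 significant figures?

11.94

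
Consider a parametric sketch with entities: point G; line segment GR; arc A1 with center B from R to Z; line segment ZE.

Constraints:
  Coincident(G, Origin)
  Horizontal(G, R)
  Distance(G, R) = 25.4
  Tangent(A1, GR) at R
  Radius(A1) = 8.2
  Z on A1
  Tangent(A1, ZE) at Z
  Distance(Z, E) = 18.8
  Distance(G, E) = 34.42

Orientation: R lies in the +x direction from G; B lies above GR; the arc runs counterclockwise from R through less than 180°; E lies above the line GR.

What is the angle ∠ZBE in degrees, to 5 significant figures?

66.435°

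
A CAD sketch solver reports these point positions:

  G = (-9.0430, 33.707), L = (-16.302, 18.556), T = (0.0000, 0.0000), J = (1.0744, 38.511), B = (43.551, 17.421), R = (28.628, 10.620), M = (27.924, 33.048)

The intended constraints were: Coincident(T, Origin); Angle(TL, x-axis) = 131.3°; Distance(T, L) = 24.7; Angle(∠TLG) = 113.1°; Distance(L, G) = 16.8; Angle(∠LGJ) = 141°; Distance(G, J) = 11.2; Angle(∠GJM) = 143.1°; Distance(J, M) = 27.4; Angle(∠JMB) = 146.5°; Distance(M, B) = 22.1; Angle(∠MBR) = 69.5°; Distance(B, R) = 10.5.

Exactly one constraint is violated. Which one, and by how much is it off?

Distance(B, R) = 10.5 — off by 5.90.

T = (0.00, 0.00) ✓; TL at 131.3° ✓; |TL| = 24.70 ✓; ∠TLG = 113.1° ✓; |LG| = 16.80 ✓; ∠LGJ = 141.0° ✓; |GJ| = 11.20 ✓; ∠GJM = 143.1° ✓; |JM| = 27.40 ✓; ∠JMB = 146.5° ✓; |MB| = 22.10 ✓; ∠MBR = 69.50° ✓; |BR| = 16.40 ✗.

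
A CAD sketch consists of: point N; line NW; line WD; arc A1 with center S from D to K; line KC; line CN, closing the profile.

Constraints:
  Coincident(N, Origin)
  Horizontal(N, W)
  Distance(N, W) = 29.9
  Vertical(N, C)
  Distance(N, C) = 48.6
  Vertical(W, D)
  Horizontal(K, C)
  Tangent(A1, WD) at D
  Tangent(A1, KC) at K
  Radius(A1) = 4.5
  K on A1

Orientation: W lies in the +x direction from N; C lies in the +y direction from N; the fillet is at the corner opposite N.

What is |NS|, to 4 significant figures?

50.89

N is at the origin; N and W share the same y with |NW| = 29.9 and W on the +x side, so W = (29.90, 0.000). N and C share the same x with |NC| = 48.6 and C on the +y side, so C = (0.000, 48.60). The virtual corner opposite N is at (29.90, 48.60). Since A1 is tangent to WD there, SD ⟂ WD and the tangent condition forces SK to be normal to KC, with radius 4.5, so the center S sits 4.5 in from both sides at S = (25.40, 44.10). Then |NS| = |S − N| = 50.89.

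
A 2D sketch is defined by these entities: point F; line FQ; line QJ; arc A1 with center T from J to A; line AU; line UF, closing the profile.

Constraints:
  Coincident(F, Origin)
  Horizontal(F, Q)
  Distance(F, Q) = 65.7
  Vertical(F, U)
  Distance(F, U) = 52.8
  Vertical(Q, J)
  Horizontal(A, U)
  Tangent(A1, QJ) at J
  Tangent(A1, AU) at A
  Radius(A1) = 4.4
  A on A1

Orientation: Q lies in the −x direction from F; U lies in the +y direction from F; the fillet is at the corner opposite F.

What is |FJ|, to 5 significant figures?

81.603

F is at the origin; F and Q share the same y with |FQ| = 65.7 and Q on the −x side, so Q = (-65.700, 0.0000). F and U share the same x with |FU| = 52.8 and U on the +y side, so U = (0.0000, 52.800). The virtual corner opposite F is at (-65.700, 52.800). Tangency of A1 to QJ means the radius TJ is perpendicular to QJ and since A1 is tangent to AU there, TA ⟂ AU, with radius 4.4, so the center T sits 4.4 in from both sides at T = (-61.300, 48.400). That places the tangent points at J = (-65.700, 48.400) on QJ and A = (-61.300, 52.800) on AU. Then |FJ| = |J − F| = 81.603.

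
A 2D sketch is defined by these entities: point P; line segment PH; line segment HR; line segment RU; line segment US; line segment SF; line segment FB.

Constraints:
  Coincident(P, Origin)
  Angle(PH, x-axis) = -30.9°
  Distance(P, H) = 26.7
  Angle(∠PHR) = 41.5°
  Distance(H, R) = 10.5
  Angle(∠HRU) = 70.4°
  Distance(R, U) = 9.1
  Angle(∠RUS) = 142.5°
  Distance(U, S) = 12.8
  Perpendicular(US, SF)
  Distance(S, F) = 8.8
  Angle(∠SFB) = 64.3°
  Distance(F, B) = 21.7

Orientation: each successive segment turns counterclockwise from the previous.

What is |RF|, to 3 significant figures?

20.3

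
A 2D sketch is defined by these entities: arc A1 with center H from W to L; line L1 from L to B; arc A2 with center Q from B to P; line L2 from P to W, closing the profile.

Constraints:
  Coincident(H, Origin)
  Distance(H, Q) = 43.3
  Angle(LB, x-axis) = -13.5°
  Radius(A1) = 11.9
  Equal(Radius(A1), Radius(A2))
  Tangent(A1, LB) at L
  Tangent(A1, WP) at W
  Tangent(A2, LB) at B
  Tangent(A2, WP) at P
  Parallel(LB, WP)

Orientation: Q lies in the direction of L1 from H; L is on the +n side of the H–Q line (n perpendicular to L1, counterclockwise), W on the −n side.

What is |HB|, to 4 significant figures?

44.91

Tangency of A1 to both parallel lines with radius 11.9 puts L and W at H ± 11.9·n: L = (2.778, 11.57), W = (-2.778, -11.57). Equal radii place B and P the same way about Q: B = Q + 11.9·n = (44.88, 1.463), P = Q − 11.9·n = (39.33, -21.68). Then |HB| = |B − H| = 44.91.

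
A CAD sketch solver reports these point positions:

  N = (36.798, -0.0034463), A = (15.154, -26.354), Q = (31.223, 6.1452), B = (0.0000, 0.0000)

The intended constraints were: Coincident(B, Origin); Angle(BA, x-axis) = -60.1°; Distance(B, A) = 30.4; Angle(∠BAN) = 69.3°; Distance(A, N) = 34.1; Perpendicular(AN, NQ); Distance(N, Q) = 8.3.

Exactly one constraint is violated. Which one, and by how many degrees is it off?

Perpendicular(AN, NQ) — off by 8.40°.

B = (0.00, 0.00) ✓; BA at -60.10° ✓; |BA| = 30.40 ✓; ∠BAN = 69.30° ✓; |AN| = 34.10 ✓; ∠(AN, NQ) = 81.60° ✗; |NQ| = 8.300 ✓.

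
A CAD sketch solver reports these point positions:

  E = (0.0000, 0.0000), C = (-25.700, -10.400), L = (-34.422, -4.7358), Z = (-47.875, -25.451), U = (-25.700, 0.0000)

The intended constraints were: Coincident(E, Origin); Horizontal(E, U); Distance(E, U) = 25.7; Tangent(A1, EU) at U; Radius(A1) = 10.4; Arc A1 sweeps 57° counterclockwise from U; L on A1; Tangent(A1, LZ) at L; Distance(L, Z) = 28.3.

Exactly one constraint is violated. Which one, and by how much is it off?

Distance(L, Z) = 28.3 — off by 3.60.

E = (0.00, 0.00) ✓; E.y = 0.00, U.y = 0.00 ✓; |EU| = 25.70 ✓; ∠(CU, UE) = 90.00° ✓; |CU| = 10.40 ✓; bearing(C→L) − bearing(C→U) = 57.00° ✓; |CL| = 10.40 ✓; ∠(CL, LZ) = 90.00° ✓; |LZ| = 24.70 ✗.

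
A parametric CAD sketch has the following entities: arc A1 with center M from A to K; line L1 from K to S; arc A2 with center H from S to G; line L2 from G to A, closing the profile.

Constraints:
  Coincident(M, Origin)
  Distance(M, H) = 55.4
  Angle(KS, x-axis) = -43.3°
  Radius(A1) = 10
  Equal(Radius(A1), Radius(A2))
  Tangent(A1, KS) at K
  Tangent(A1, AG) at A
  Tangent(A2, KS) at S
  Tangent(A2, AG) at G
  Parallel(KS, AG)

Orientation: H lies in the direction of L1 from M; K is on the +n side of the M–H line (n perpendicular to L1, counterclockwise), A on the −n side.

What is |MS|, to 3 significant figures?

56.3

The slot axis is L1's direction at -43.3°, so u = (cos -43.3°, sin -43.3°) = (0.728, -0.686) and n = (−sin -43.3°, cos -43.3°) = (0.686, 0.728). M is at the origin and H lies 55.4 along u from M, so H = 55.4·u = (40.3, -38.0). Tangency of A1 to both parallel lines with radius 10.0 puts K and A at M ± 10.0·n: K = (6.86, 7.28), A = (-6.86, -7.28). Equal radii place S and G the same way about H: S = H + 10.0·n = (47.2, -30.7), G = H − 10.0·n = (33.5, -45.3). Then |MS| = |S − M| = 56.3.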